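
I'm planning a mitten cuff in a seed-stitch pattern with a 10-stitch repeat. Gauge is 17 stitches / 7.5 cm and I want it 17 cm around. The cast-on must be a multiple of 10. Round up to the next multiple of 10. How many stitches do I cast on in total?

17 / 7.5 = 2.267 sts per cm.
17 × 2.267 = 38.53 sts.
Next multiple of 10: 40.

40 stitches.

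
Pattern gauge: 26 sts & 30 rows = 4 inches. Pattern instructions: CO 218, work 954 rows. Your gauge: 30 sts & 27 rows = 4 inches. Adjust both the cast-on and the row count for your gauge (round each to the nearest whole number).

Stitches: 218 × 30/26 = 251.54 → 252.
Rows: 954 × 27/30 = 858.60 → 859.

Cast on 252 stitches; work 859 rows.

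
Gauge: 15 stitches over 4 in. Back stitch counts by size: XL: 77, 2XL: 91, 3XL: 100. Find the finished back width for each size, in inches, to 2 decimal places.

15/4 = 3.75 sts per in.
XL: 77 / 3.75 = 20.533 → 20.53 in.
2XL: 91 / 3.75 = 24.267 → 24.27 in.
3XL: 100 / 3.75 = 26.667 → 26.67 in.

XL 20.53 inches; 2XL 24.27 inches; 3XL 26.67 inches.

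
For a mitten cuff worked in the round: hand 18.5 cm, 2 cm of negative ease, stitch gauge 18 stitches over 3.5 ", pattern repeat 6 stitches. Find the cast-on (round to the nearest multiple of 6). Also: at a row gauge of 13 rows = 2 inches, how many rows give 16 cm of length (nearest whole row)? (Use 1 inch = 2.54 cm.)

Finished = 18.5 − 2 = 16.5 cm.
16.5 cm × 1/2.54 = 6.50 inches.
18/3.5 = 5.143 sts per in; 6.50 × 5.143 = 33.41 sts.
Nearest multiple of 6 → 36.
16 cm = 6.30 inches; × 6.5 = 40.94 → 41 rows.

Cast on 36 stitches; work 41 rows.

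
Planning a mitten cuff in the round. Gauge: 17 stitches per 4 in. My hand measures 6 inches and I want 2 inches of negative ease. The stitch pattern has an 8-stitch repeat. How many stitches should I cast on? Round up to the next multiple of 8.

Finished = 6 − 2 = 4 inches.
17 / 4 = 4.25 sts/in.
4 × 4.25 = 17.00 sts.
Next multiple of 8: 24.

Cast on 24 stitches.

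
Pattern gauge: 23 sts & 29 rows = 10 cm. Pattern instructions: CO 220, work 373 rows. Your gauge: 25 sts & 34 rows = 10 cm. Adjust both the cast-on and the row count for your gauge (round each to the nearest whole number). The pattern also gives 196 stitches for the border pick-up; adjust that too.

Cast on 239 stitches; work 437 rows; border pick-up 213 stitches.

Stitches: 220 × 25/23 = 239.13 → 239.
Rows: 373 × 34/29 = 437.31 → 437.
border pick-up: 196 × 25/23 = 213.04 → 213.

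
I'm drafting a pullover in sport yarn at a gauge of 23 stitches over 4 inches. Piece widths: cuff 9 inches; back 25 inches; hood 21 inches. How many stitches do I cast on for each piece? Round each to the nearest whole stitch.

cuff 52; back 144; hood 121.

Rate = 23/4 = 5.75 sts per in.
cuff: 9 × 5.75 = 51.75 → 52.
back: 25 × 5.75 = 143.75 → 144.
hood: 21 × 5.75 = 120.75 → 121.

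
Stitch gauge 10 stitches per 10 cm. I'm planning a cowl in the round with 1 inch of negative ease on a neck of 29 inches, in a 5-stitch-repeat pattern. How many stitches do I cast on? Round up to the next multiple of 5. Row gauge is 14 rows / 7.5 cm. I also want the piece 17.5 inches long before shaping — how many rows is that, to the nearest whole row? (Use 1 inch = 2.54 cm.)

Finished = 29 − 1 = 28 inches.
28 inches × 2.54 = 71.12 cm.
10/10 = 1 sts per cm; 71.12 × 1 = 71.12 sts.
Next multiple of 5 → 75.
17.5 inches = 44.45 cm; × 1.867 = 82.97 → 83 rows.

Cast on 75 stitches; work 83 rows.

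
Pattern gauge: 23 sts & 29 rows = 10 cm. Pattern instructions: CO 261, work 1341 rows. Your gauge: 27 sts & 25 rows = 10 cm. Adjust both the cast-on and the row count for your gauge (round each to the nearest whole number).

Cast on 306 stitches; work 1156 rows.

Stitches: 261 × 27/23 = 306.39 → 306.
Rows: 1341 × 25/29 = 1156.03 → 1156.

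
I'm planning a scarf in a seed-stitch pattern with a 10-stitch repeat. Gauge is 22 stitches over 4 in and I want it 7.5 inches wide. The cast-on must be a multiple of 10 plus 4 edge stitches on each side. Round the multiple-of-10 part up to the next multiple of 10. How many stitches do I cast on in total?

22 / 4 = 5.5 sts per inch.
7.5 × 5.5 = 41.25 sts.
Less 8 edge sts → 33.25 for the repeat.
Next multiple of 10: 40.
Add back 8 edge sts → 48.

48 stitches.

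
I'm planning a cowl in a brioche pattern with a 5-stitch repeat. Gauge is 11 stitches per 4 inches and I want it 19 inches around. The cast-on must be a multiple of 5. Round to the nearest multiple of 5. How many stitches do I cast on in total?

CO 50 sts.

11 / 4 = 2.75 sts per inch.
19 × 2.75 = 52.25 sts.
Nearest multiple of 5: 50.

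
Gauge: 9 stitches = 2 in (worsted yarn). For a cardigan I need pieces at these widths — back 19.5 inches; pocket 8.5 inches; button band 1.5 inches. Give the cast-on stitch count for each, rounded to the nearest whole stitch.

Rate = 9/2 = 4.5 sts per in.
back: 19.5 × 4.5 = 87.75 → 88.
pocket: 8.5 × 4.5 = 38.25 → 38.
button band: 1.5 × 4.5 = 6.75 → 7.

back 88; pocket 38; button band 7.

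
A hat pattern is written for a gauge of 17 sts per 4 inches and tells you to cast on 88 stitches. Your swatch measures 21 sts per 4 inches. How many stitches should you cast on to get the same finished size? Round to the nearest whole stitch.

109 stitches.

Scale factor = 21 / 17 = 1.235.
88 × 21 / 17 = 108.71 sts.
→ 109 sts.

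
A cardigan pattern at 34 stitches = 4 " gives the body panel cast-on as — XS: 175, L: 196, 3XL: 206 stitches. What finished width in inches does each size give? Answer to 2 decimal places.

34/4 = 8.5 sts per in.
XS: 175 / 8.5 = 20.588 → 20.59 in.
L: 196 / 8.5 = 23.059 → 23.06 in.
3XL: 206 / 8.5 = 24.235 → 24.24 in.

XS 20.59 inches; L 23.06 inches; 3XL 24.24 inches.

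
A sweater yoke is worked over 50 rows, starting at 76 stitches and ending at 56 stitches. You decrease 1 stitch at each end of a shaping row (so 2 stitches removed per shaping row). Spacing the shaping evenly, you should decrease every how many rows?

Stitches to remove: |56 − 76| = 20.
Shaping rows needed: 20 / 2 = 10.
50 rows / 10 = every 5 rows.

Decrease every 5th row.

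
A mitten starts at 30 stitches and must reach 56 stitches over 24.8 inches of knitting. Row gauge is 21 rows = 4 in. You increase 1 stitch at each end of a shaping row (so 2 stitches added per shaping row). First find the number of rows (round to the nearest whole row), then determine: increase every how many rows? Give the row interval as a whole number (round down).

Rows = 24.8 × 5.25 = 130.2 → 130 rows.
Stitches to add: 26 → 13 shaping rows (at 2 st each).
130 / 13 = 10.00 → every 10 rows.

Increase every 10th row.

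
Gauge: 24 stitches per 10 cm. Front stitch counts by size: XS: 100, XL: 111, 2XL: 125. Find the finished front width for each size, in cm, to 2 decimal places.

24/10 = 2.4 sts per cm.
XS: 100 / 2.4 = 41.667 → 41.67 cm.
XL: 111 / 2.4 = 46.250 → 46.25 cm.
2XL: 125 / 2.4 = 52.083 → 52.08 cm.

XS 41.67 cm; XL 46.25 cm; 2XL 52.08 cm.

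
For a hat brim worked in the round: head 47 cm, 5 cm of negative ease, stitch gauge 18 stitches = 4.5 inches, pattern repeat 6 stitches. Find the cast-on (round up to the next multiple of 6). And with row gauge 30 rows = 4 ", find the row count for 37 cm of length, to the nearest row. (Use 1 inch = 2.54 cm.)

Cast on 72 stitches; work 109 rows.

Finished = 47 − 5 = 42 cm.
42 cm × 1/2.54 = 16.54 inches.
18/4.5 = 4 sts per in; 16.54 × 4 = 66.14 sts.
Next multiple of 6 → 72.
37 cm = 14.57 inches; × 7.5 = 109.25 → 109 rows.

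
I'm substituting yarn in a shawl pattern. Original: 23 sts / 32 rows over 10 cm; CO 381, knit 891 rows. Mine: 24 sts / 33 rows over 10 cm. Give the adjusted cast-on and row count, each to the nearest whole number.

Cast on 398 stitches; work 919 rows.

Stitches: 381 × 24/23 = 397.57 → 398.
Rows: 891 × 33/32 = 918.84 → 919.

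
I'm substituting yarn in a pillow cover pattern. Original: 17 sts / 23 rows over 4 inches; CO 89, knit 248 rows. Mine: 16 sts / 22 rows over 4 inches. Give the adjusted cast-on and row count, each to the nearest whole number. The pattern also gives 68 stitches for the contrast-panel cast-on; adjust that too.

Stitches: 89 × 16/17 = 83.76 → 84.
Rows: 248 × 22/23 = 237.22 → 237.
contrast-panel cast-on: 68 × 16/17 = 64.00 → 64.

Cast on 84 stitches; work 237 rows; contrast-panel cast-on 64 stitches.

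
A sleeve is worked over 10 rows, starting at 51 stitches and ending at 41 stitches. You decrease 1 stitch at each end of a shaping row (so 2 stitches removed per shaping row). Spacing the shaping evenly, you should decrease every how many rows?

Decrease every 2nd row.

Stitches to remove: |41 − 51| = 10.
Shaping rows needed: 10 / 2 = 5.
10 rows / 5 = every 2 rows.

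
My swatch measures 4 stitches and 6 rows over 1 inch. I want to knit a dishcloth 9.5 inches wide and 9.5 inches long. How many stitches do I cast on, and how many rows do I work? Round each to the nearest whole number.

Stitch gauge = 4/1 = 4 sts/in; 9.5 × 4 = 38.00 → 38 sts.
Row gauge = 6/1 = 6 rows/in; 9.5 × 6 = 57.00 → 57 rows.

Cast on 38 stitches and work 57 rows.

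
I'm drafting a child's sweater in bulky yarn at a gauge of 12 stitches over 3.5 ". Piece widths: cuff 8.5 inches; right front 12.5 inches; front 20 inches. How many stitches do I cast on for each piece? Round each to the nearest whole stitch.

Rate = 12/3.5 = 3.429 sts per in.
cuff: 8.5 × 3.429 = 29.14 → 29.
right front: 12.5 × 3.429 = 42.86 → 43.
front: 20 × 3.429 = 68.57 → 69.

cuff 29; right front 43; front 69.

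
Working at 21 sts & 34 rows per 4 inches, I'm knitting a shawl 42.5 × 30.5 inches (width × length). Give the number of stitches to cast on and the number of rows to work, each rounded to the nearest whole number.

Cast on 223 stitches and work 259 rows.

Stitch gauge = 21/4 = 5.25 sts/in; 42.5 × 5.25 = 223.12 → 223 sts.
Row gauge = 34/4 = 8.5 rows/in; 30.5 × 8.5 = 259.25 → 259 rows.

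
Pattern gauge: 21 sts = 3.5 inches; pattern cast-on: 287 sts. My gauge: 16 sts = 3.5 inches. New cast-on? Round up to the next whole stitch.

CO 219 sts.

Scale factor = 16 / 21 = 0.762.
287 × 16 / 21 = 218.67 sts.
→ 219 sts.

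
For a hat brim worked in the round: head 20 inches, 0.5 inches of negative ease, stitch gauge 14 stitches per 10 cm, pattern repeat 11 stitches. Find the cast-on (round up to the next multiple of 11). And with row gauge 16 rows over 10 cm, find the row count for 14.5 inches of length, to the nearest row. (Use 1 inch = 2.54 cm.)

Finished = 20 − 0.5 = 19.5 inches.
19.5 inches × 2.54 = 49.53 cm.
14/10 = 1.4 sts per cm; 49.53 × 1.4 = 69.34 sts.
Next multiple of 11 → 77.
14.5 inches = 36.83 cm; × 1.6 = 58.93 → 59 rows.

Cast on 77 stitches; work 59 rows.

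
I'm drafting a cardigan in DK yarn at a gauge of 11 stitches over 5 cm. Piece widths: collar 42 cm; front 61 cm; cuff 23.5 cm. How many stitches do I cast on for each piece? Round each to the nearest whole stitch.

Rate = 11/5 = 2.2 sts per cm.
collar: 42 × 2.2 = 92.40 → 92.
front: 61 × 2.2 = 134.20 → 134.
cuff: 23.5 × 2.2 = 51.70 → 52.

collar 92; front 134; cuff 52.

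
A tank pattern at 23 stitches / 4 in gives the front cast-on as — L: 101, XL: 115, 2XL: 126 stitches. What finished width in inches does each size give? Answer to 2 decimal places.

L 17.57 inches; XL 20.00 inches; 2XL 21.91 inches.

23/4 = 5.75 sts per in.
L: 101 / 5.75 = 17.565 → 17.57 in.
XL: 115 / 5.75 = 20.000 → 20.00 in.
2XL: 126 / 5.75 = 21.913 → 21.91 in.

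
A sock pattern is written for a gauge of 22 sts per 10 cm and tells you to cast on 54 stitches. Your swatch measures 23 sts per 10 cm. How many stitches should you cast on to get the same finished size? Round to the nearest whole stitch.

CO 56 sts.

Scale factor = 23 / 22 = 1.045.
54 × 23 / 22 = 56.45 sts.
→ 56 sts.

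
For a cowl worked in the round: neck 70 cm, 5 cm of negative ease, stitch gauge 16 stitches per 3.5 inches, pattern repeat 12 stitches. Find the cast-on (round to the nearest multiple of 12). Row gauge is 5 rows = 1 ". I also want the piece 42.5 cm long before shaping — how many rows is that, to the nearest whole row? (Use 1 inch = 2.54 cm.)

Cast on 120 stitches; work 84 rows.

Finished = 70 − 5 = 65 cm.
65 cm × 1/2.54 = 25.59 inches.
16/3.5 = 4.571 sts per in; 25.59 × 4.571 = 116.99 sts.
Nearest multiple of 12 → 120.
42.5 cm = 16.73 inches; × 5 = 83.66 → 84 rows.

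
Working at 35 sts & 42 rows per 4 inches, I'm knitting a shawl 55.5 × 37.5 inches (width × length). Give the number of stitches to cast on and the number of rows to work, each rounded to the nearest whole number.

Stitch gauge = 35/4 = 8.75 sts/in; 55.5 × 8.75 = 485.62 → 486 sts.
Row gauge = 42/4 = 10.5 rows/in; 37.5 × 10.5 = 393.75 → 394 rows.

Cast on 486 stitches and work 394 rows.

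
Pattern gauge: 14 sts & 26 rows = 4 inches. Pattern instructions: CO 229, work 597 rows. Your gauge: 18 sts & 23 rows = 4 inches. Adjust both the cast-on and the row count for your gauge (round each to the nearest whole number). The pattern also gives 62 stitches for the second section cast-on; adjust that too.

Stitches: 229 × 18/14 = 294.43 → 294.
Rows: 597 × 23/26 = 528.12 → 528.
second section cast-on: 62 × 18/14 = 79.71 → 80.

Cast on 294 stitches; work 528 rows; second section cast-on 80 stitches.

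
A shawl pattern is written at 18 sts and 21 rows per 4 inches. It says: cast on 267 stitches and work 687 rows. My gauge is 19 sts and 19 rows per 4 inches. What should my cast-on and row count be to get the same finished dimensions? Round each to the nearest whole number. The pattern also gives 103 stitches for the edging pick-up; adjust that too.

Stitches: 267 × 19/18 = 281.83 → 282.
Rows: 687 × 19/21 = 621.57 → 622.
edging pick-up: 103 × 19/18 = 108.72 → 109.

Cast on 282 stitches; work 622 rows; edging pick-up 109 stitches.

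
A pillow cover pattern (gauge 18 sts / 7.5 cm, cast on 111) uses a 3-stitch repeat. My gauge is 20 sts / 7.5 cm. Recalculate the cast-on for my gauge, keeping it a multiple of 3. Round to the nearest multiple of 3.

Cast on 123 stitches.

111 × 20 / 18 = 123.33.
Nearest multiple of 3: 123.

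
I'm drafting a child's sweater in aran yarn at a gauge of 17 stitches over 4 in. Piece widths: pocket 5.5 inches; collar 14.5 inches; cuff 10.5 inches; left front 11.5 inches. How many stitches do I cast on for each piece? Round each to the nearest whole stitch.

Rate = 17/4 = 4.25 sts per in.
pocket: 5.5 × 4.25 = 23.38 → 23.
collar: 14.5 × 4.25 = 61.62 → 62.
cuff: 10.5 × 4.25 = 44.62 → 45.
left front: 11.5 × 4.25 = 48.88 → 49.

pocket 23; collar 62; cuff 45; left front 49.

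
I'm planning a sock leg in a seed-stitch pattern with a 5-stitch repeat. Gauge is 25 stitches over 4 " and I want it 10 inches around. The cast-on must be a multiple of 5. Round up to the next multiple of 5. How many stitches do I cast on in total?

CO 65 sts.

25 / 4 = 6.25 sts per inch.
10 × 6.25 = 62.50 sts.
Next multiple of 5: 65.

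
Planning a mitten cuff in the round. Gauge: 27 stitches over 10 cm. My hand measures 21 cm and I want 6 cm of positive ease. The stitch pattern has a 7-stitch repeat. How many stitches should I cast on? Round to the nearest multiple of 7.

Finished = 21 + 6 = 27 cm.
27 / 10 = 2.7 sts/cm.
27 × 2.7 = 72.90 sts.
Nearest multiple of 7: 70.

Cast on 70 stitches.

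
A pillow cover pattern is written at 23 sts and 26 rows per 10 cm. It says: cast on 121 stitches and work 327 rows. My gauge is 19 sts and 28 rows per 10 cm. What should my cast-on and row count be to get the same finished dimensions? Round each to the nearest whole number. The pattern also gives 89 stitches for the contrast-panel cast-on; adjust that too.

Cast on 100 stitches; work 352 rows; contrast-panel cast-on 74 stitches.

Stitches: 121 × 19/23 = 99.96 → 100.
Rows: 327 × 28/26 = 352.15 → 352.
contrast-panel cast-on: 89 × 19/23 = 73.52 → 74.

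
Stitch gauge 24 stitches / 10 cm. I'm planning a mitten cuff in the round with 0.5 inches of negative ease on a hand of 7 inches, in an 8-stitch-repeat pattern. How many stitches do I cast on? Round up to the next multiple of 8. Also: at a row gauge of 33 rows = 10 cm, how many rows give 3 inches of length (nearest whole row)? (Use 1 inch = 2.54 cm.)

Cast on 40 stitches; work 25 rows.

Finished = 7 − 0.5 = 6.5 inches.
6.5 inches × 2.54 = 16.51 cm.
24/10 = 2.4 sts per cm; 16.51 × 2.4 = 39.62 sts.
Next multiple of 8 → 40.
3 inches = 7.62 cm; × 3.3 = 25.15 → 25 rows.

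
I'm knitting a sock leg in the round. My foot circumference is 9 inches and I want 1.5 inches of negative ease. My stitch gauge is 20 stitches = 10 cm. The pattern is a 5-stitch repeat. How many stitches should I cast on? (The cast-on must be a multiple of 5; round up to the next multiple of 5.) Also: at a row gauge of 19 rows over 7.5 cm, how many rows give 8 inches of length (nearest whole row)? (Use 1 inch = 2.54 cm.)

Cast on 40 stitches; work 51 rows.

Finished = 9 − 1.5 = 7.5 inches.
7.5 inches × 2.54 = 19.05 cm.
20/10 = 2 sts per cm; 19.05 × 2 = 38.10 sts.
Next multiple of 5 → 40.
8 inches = 20.32 cm; × 2.533 = 51.48 → 51 rows.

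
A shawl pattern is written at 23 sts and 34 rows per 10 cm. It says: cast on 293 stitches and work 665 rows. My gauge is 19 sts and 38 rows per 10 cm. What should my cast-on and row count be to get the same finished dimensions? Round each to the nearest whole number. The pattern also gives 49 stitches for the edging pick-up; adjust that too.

Cast on 242 stitches; work 743 rows; edging pick-up 40 stitches.

Stitches: 293 × 19/23 = 242.04 → 242.
Rows: 665 × 38/34 = 743.24 → 743.
edging pick-up: 49 × 19/23 = 40.48 → 40.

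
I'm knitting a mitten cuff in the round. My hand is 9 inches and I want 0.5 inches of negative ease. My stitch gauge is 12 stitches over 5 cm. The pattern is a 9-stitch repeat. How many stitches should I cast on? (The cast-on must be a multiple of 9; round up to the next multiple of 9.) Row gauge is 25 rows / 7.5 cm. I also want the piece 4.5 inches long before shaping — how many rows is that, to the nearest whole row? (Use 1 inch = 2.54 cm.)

Cast on 54 stitches; work 38 rows.

Finished = 9 − 0.5 = 8.5 inches.
8.5 inches × 2.54 = 21.59 cm.
12/5 = 2.4 sts per cm; 21.59 × 2.4 = 51.82 sts.
Next multiple of 9 → 54.
4.5 inches = 11.43 cm; × 3.333 = 38.10 → 38 rows.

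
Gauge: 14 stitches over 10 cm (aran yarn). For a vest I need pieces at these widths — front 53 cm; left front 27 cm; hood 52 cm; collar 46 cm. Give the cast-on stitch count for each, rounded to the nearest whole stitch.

Rate = 14/10 = 1.4 sts per cm.
front: 53 × 1.4 = 74.20 → 74.
left front: 27 × 1.4 = 37.80 → 38.
hood: 52 × 1.4 = 72.80 → 73.
collar: 46 × 1.4 = 64.40 → 64.

front 74; left front 38; hood 73; collar 64.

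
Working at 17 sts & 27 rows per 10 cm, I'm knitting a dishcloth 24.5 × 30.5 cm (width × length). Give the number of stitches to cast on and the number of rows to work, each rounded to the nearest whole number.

Stitch gauge = 17/10 = 1.7 sts/cm; 24.5 × 1.7 = 41.65 → 42 sts.
Row gauge = 27/10 = 2.7 rows/cm; 30.5 × 2.7 = 82.35 → 82 rows.

Cast on 42 stitches and work 82 rows.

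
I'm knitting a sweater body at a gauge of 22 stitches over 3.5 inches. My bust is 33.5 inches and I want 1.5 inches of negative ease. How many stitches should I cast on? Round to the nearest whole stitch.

201 stitches.

Finished = 33.5 − 1.5 = 32 in.
22 / 3.5 = 6.286 sts per inch.
32.00 × 6.286 = 201.14 sts.
→ 201 sts.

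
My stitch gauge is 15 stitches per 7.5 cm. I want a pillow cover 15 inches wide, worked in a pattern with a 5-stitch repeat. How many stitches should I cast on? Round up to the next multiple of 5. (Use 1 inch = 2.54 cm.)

CO 80 sts.

15 in = 15 × 2.54 = 38.10 cm.
15 / 7.5 = 2 sts/cm.
38.10 × 2 = 76.20 sts.
→ 80.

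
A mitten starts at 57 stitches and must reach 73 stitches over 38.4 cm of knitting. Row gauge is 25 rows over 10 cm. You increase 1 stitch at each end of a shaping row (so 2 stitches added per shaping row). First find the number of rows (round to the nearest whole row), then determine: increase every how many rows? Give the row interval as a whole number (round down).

Increase every 12th row.

Rows = 38.4 × 2.5 = 96.0 → 96 rows.
Stitches to add: 16 → 8 shaping rows (at 2 st each).
96 / 8 = 12.00 → every 12 rows.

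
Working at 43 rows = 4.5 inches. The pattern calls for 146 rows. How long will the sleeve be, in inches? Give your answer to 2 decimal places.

43 rows / 4.5 inch = 9.556 rows per inch.
146 / 9.556 = 15.279 inches.

15.28 inches.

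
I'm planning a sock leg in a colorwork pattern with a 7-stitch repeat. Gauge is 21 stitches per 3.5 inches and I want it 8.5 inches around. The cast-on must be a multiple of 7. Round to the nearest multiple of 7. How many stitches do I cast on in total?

Cast on 49 stitches.

21 / 3.5 = 6 sts per inch.
8.5 × 6 = 51.00 sts.
Nearest multiple of 7: 49.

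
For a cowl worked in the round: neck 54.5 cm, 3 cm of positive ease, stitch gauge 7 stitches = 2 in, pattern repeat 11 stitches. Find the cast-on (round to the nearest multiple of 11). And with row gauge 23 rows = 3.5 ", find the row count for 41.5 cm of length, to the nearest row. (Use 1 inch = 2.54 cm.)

Finished = 54.5 + 3 = 57.5 cm.
57.5 cm × 1/2.54 = 22.64 inches.
7/2 = 3.5 sts per in; 22.64 × 3.5 = 79.23 sts.
Nearest multiple of 11 → 77.
41.5 cm = 16.34 inches; × 6.571 = 107.37 → 107 rows.

Cast on 77 stitches; work 107 rows.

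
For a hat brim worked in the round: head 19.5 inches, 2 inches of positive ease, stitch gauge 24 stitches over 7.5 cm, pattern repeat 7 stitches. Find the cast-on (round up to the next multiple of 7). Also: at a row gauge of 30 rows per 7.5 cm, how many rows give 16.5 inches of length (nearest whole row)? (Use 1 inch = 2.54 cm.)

Finished = 19.5 + 2 = 21.5 inches.
21.5 inches × 2.54 = 54.61 cm.
24/7.5 = 3.2 sts per cm; 54.61 × 3.2 = 174.75 sts.
Next multiple of 7 → 175.
16.5 inches = 41.91 cm; × 4 = 167.64 → 168 rows.

Cast on 175 stitches; work 168 rows.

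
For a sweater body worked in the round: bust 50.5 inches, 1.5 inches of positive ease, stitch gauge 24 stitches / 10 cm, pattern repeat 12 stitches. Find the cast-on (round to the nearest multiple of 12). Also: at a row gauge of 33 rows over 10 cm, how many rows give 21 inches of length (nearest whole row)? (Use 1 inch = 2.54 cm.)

Cast on 312 stitches; work 176 rows.

Finished = 50.5 + 1.5 = 52 inches.
52 inches × 2.54 = 132.08 cm.
24/10 = 2.4 sts per cm; 132.08 × 2.4 = 316.99 sts.
Nearest multiple of 12 → 312.
21 inches = 53.34 cm; × 3.3 = 176.02 → 176 rows.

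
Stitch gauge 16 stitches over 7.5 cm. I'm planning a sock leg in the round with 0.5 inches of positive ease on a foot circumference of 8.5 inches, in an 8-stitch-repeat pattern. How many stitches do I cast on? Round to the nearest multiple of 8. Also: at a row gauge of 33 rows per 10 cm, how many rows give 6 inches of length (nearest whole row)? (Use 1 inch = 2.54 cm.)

Finished = 8.5 + 0.5 = 9 inches.
9 inches × 2.54 = 22.86 cm.
16/7.5 = 2.133 sts per cm; 22.86 × 2.133 = 48.77 sts.
Nearest multiple of 8 → 48.
6 inches = 15.24 cm; × 3.3 = 50.29 → 50 rows.

Cast on 48 stitches; work 50 rows.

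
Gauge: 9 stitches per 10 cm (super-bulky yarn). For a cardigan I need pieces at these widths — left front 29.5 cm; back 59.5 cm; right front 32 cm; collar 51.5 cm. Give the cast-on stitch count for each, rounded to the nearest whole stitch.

Rate = 9/10 = 0.9 sts per cm.
left front: 29.5 × 0.9 = 26.55 → 27.
back: 59.5 × 0.9 = 53.55 → 54.
right front: 32 × 0.9 = 28.80 → 29.
collar: 51.5 × 0.9 = 46.35 → 46.

left front 27; back 54; right front 29; collar 46.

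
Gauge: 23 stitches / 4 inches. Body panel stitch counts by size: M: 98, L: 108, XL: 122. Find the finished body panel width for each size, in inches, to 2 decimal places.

23/4 = 5.75 sts per in.
M: 98 / 5.75 = 17.043 → 17.04 in.
L: 108 / 5.75 = 18.783 → 18.78 in.
XL: 122 / 5.75 = 21.217 → 21.22 in.

M 17.04 inches; L 18.78 inches; XL 21.22 inches.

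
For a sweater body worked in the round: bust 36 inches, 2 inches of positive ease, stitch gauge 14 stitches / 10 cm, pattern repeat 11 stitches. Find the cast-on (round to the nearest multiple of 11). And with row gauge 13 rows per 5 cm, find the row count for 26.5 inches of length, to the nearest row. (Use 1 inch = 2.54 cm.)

Finished = 36 + 2 = 38 inches.
38 inches × 2.54 = 96.52 cm.
14/10 = 1.4 sts per cm; 96.52 × 1.4 = 135.13 sts.
Nearest multiple of 11 → 132.
26.5 inches = 67.31 cm; × 2.6 = 175.01 → 175 rows.

Cast on 132 stitches; work 175 rows.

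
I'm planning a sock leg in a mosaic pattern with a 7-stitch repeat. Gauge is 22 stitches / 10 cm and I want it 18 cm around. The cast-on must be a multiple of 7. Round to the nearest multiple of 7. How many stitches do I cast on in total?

22 / 10 = 2.2 sts per cm.
18 × 2.2 = 39.60 sts.
Nearest multiple of 7: 42.

CO 42 sts.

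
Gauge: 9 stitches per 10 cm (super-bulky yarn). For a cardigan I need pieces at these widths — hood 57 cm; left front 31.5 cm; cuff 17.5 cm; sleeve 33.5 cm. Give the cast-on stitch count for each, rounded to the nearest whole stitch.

hood 51; left front 28; cuff 16; sleeve 30.

Rate = 9/10 = 0.9 sts per cm.
hood: 57 × 0.9 = 51.30 → 51.
left front: 31.5 × 0.9 = 28.35 → 28.
cuff: 17.5 × 0.9 = 15.75 → 16.
sleeve: 33.5 × 0.9 = 30.15 → 30.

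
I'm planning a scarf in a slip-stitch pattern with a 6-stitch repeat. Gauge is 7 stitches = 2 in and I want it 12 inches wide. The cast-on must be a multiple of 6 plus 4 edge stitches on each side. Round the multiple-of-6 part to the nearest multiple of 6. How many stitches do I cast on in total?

Cast on 44 stitches.

7 / 2 = 3.5 sts per inch.
12 × 3.5 = 42.00 sts.
Less 8 edge sts → 34.00 for the repeat.
Nearest multiple of 6: 36.
Add back 8 edge sts → 44.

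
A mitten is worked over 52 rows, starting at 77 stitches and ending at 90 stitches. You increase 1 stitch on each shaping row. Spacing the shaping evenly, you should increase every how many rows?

Increase every 4th row.

Stitches to add: |90 − 77| = 13.
Shaping rows needed: 13 / 1 = 13.
52 rows / 13 = every 4 rows.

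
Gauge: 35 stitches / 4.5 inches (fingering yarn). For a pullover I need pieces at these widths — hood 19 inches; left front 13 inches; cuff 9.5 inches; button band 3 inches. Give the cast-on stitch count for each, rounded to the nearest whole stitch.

hood 148; left front 101; cuff 74; button band 23.

Rate = 35/4.5 = 7.778 sts per in.
hood: 19 × 7.778 = 147.78 → 148.
left front: 13 × 7.778 = 101.11 → 101.
cuff: 9.5 × 7.778 = 73.89 → 74.
button band: 3 × 7.778 = 23.33 → 23.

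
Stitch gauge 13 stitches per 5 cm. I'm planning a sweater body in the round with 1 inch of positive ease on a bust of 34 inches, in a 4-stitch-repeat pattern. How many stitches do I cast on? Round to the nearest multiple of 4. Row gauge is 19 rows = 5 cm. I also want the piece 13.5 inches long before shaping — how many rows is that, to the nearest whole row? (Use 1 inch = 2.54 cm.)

Finished = 34 + 1 = 35 inches.
35 inches × 2.54 = 88.90 cm.
13/5 = 2.6 sts per cm; 88.90 × 2.6 = 231.14 sts.
Nearest multiple of 4 → 232.
13.5 inches = 34.29 cm; × 3.8 = 130.30 → 130 rows.

Cast on 232 stitches; work 130 rows.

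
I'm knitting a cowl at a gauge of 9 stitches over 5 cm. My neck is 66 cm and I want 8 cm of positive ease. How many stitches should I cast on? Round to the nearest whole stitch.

Finished = 66 + 8 = 74 cm.
9 / 5 = 1.8 sts per cm.
74.00 × 1.8 = 133.20 sts.
→ 133 sts.

Cast on 133 stitches.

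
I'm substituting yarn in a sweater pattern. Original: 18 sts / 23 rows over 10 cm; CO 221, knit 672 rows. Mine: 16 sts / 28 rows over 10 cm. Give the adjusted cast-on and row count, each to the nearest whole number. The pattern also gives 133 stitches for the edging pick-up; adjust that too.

Cast on 196 stitches; work 818 rows; edging pick-up 118 stitches.

Stitches: 221 × 16/18 = 196.44 → 196.
Rows: 672 × 28/23 = 818.09 → 818.
edging pick-up: 133 × 16/18 = 118.22 → 118.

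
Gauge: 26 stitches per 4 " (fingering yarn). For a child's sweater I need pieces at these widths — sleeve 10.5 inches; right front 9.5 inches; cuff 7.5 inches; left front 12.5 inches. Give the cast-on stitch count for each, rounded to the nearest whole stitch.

sleeve 68; right front 62; cuff 49; left front 81.

Rate = 26/4 = 6.5 sts per in.
sleeve: 10.5 × 6.5 = 68.25 → 68.
right front: 9.5 × 6.5 = 61.75 → 62.
cuff: 7.5 × 6.5 = 48.75 → 49.
left front: 12.5 × 6.5 = 81.25 → 81.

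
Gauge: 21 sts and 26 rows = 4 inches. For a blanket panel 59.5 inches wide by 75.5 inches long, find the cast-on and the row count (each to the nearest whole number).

Cast on 312 stitches and work 491 rows.

Stitch gauge = 21/4 = 5.25 sts/in; 59.5 × 5.25 = 312.38 → 312 sts.
Row gauge = 26/4 = 6.5 rows/in; 75.5 × 6.5 = 490.75 → 491 rows.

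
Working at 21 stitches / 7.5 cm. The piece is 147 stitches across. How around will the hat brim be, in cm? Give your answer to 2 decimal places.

52.50 cm.

21 stitches / 7.5 cm = 2.8 stitches per cm.
147 / 2.8 = 52.500 cm.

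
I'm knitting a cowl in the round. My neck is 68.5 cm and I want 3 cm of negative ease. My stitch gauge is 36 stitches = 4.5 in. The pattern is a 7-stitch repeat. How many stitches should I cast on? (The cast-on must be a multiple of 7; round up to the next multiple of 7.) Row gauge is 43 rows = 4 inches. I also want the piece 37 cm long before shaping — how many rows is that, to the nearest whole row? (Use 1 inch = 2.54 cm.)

Cast on 210 stitches; work 157 rows.

Finished = 68.5 − 3 = 65.5 cm.
65.5 cm × 1/2.54 = 25.79 inches.
36/4.5 = 8 sts per in; 25.79 × 8 = 206.30 sts.
Next multiple of 7 → 210.
37 cm = 14.57 inches; × 10.75 = 156.59 → 157 rows.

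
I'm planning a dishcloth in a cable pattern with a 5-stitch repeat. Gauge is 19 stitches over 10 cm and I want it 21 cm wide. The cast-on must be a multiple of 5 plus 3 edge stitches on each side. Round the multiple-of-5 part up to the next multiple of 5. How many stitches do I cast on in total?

19 / 10 = 1.9 sts per cm.
21 × 1.9 = 39.90 sts.
Less 6 edge sts → 33.90 for the repeat.
Next multiple of 5: 35.
Add back 6 edge sts → 41.

CO 41 sts.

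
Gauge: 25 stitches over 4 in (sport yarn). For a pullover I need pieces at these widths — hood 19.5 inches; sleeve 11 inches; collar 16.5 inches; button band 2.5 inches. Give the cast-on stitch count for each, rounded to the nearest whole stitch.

Rate = 25/4 = 6.25 sts per in.
hood: 19.5 × 6.25 = 121.88 → 122.
sleeve: 11 × 6.25 = 68.75 → 69.
collar: 16.5 × 6.25 = 103.12 → 103.
button band: 2.5 × 6.25 = 15.62 → 16.

hood 122; sleeve 69; collar 103; button band 16.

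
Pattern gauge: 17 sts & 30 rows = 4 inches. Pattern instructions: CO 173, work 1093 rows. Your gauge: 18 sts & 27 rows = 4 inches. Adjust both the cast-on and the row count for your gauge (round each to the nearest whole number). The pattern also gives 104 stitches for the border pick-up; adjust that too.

Cast on 183 stitches; work 984 rows; border pick-up 110 stitches.

Stitches: 173 × 18/17 = 183.18 → 183.
Rows: 1093 × 27/30 = 983.70 → 984.
border pick-up: 104 × 18/17 = 110.12 → 110.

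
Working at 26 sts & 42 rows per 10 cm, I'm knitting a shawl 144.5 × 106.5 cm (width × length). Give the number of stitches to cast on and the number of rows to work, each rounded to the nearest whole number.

Cast on 376 stitches and work 447 rows.

Stitch gauge = 26/10 = 2.6 sts/cm; 144.5 × 2.6 = 375.70 → 376 sts.
Row gauge = 42/10 = 4.2 rows/cm; 106.5 × 4.2 = 447.30 → 447 rows.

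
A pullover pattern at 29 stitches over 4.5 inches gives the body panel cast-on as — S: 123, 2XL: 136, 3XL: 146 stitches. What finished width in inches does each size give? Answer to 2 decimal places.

29/4.5 = 6.444 sts per in.
S: 123 / 6.444 = 19.086 → 19.09 in.
2XL: 136 / 6.444 = 21.103 → 21.10 in.
3XL: 146 / 6.444 = 22.655 → 22.66 in.

S 19.09 inches; 2XL 21.10 inches; 3XL 22.66 inches.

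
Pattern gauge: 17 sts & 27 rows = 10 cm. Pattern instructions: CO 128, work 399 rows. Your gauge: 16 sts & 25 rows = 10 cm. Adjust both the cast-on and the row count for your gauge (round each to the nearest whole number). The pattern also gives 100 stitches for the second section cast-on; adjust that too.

Cast on 120 stitches; work 369 rows; second section cast-on 94 stitches.

Stitches: 128 × 16/17 = 120.47 → 120.
Rows: 399 × 25/27 = 369.44 → 369.
second section cast-on: 100 × 16/17 = 94.12 → 94.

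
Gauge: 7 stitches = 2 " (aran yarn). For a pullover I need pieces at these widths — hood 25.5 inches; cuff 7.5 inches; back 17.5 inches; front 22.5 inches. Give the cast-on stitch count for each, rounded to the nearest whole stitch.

Rate = 7/2 = 3.5 sts per in.
hood: 25.5 × 3.5 = 89.25 → 89.
cuff: 7.5 × 3.5 = 26.25 → 26.
back: 17.5 × 3.5 = 61.25 → 61.
front: 22.5 × 3.5 = 78.75 → 79.

hood 89; cuff 26; back 61; front 79.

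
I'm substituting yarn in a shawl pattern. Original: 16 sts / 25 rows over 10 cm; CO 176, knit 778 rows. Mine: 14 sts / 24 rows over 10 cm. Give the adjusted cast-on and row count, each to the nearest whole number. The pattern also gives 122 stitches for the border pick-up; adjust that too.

Stitches: 176 × 14/16 = 154.00 → 154.
Rows: 778 × 24/25 = 746.88 → 747.
border pick-up: 122 × 14/16 = 106.75 → 107.

Cast on 154 stitches; work 747 rows; border pick-up 107 stitches.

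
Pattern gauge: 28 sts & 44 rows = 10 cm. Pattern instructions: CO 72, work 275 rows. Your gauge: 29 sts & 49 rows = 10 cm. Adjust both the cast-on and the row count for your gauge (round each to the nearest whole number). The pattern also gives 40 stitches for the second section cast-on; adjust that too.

Cast on 75 stitches; work 306 rows; second section cast-on 41 stitches.

Stitches: 72 × 29/28 = 74.57 → 75.
Rows: 275 × 49/44 = 306.25 → 306.
second section cast-on: 40 × 29/28 = 41.43 → 41.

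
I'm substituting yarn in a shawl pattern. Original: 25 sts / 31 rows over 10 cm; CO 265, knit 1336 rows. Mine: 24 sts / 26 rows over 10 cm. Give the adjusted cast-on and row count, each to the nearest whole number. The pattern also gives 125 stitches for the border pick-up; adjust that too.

Stitches: 265 × 24/25 = 254.40 → 254.
Rows: 1336 × 26/31 = 1120.52 → 1121.
border pick-up: 125 × 24/25 = 120.00 → 120.

Cast on 254 stitches; work 1121 rows; border pick-up 120 stitches.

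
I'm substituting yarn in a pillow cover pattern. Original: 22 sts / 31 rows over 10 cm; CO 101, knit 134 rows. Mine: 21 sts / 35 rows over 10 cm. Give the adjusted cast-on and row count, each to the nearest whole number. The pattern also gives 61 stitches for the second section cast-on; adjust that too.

Stitches: 101 × 21/22 = 96.41 → 96.
Rows: 134 × 35/31 = 151.29 → 151.
second section cast-on: 61 × 21/22 = 58.23 → 58.

Cast on 96 stitches; work 151 rows; second section cast-on 58 stitches.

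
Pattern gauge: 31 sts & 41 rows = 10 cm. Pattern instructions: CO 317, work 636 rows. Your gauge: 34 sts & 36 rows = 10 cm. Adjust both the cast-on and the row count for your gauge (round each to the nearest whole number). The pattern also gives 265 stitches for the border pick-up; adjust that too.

Cast on 348 stitches; work 558 rows; border pick-up 291 stitches.

Stitches: 317 × 34/31 = 347.68 → 348.
Rows: 636 × 36/41 = 558.44 → 558.
border pick-up: 265 × 34/31 = 290.65 → 291.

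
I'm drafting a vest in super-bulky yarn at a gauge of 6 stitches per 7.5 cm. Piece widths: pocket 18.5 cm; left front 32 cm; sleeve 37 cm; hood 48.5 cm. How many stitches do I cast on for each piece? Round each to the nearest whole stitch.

Rate = 6/7.5 = 0.8 sts per cm.
pocket: 18.5 × 0.8 = 14.80 → 15.
left front: 32 × 0.8 = 25.60 → 26.
sleeve: 37 × 0.8 = 29.60 → 30.
hood: 48.5 × 0.8 = 38.80 → 39.

pocket 15; left front 26; sleeve 30; hood 39.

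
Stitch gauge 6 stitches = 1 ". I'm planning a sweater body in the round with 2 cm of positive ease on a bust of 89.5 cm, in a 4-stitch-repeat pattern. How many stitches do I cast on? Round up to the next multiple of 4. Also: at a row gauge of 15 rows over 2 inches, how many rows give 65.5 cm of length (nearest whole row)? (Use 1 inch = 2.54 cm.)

Finished = 89.5 + 2 = 91.5 cm.
91.5 cm × 1/2.54 = 36.02 inches.
6/1 = 6 sts per in; 36.02 × 6 = 216.14 sts.
Next multiple of 4 → 220.
65.5 cm = 25.79 inches; × 7.5 = 193.41 → 193 rows.

Cast on 220 stitches; work 193 rows.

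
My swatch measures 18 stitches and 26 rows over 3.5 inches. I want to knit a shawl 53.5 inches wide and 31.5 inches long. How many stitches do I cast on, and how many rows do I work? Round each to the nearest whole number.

Stitch gauge = 18/3.5 = 5.143 sts/in; 53.5 × 5.143 = 275.14 → 275 sts.
Row gauge = 26/3.5 = 7.429 rows/in; 31.5 × 7.429 = 234.00 → 234 rows.

Cast on 275 stitches and work 234 rows.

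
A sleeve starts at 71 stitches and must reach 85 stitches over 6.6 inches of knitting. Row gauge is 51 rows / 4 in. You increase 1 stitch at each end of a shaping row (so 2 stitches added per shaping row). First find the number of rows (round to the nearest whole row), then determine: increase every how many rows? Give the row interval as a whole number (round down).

Rows = 6.6 × 12.75 = 84.1 → 84 rows.
Stitches to add: 14 → 7 shaping rows (at 2 st each).
84 / 7 = 12.00 → every 12 rows.

Increase every 12th row.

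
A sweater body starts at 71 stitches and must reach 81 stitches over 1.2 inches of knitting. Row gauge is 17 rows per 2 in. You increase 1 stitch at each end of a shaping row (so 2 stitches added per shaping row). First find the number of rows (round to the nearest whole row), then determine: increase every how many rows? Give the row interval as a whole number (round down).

Increase every 2nd row.

Rows = 1.2 × 8.5 = 10.2 → 10 rows.
Stitches to add: 10 → 5 shaping rows (at 2 st each).
10 / 5 = 2.00 → every 2 rows.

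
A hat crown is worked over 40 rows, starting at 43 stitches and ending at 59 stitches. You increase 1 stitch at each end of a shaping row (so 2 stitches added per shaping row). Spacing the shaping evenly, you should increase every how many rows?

Increase every 5th row.

Stitches to add: |59 − 43| = 16.
Shaping rows needed: 16 / 2 = 8.
40 rows / 8 = every 5 rows.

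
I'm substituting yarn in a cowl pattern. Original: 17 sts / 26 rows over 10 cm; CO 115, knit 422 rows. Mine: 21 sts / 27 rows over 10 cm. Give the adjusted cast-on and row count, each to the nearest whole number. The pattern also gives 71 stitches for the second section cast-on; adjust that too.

Cast on 142 stitches; work 438 rows; second section cast-on 88 stitches.

Stitches: 115 × 21/17 = 142.06 → 142.
Rows: 422 × 27/26 = 438.23 → 438.
second section cast-on: 71 × 21/17 = 87.71 → 88.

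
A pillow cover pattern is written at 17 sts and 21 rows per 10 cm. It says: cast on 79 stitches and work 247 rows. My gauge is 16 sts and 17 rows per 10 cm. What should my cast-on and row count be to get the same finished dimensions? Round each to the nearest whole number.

Cast on 74 stitches; work 200 rows.

Stitches: 79 × 16/17 = 74.35 → 74.
Rows: 247 × 17/21 = 199.95 → 200.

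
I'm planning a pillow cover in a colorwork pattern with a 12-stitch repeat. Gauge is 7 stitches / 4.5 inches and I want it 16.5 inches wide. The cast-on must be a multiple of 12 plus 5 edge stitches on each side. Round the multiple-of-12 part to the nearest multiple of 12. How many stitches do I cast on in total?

22 stitches.

7 / 4.5 = 1.556 sts per inch.
16.5 × 1.556 = 25.67 sts.
Less 10 edge sts → 15.67 for the repeat.
Nearest multiple of 12: 12.
Add back 10 edge sts → 22.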